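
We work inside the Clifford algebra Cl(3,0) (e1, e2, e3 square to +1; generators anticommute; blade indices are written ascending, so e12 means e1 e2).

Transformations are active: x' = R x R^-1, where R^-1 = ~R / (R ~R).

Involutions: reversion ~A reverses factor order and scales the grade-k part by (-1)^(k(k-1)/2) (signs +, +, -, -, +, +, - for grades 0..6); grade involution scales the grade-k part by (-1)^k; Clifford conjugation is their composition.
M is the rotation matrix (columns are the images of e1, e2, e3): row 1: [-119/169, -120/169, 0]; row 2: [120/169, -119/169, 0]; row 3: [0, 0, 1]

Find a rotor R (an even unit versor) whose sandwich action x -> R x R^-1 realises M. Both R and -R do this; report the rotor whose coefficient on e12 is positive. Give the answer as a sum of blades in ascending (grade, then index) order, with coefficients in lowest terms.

Method: write R = a + b12*e12 + b13*e13 + b23*e23 with a^2 + b12^2 + b13^2 + b23^2 = 1 (so R^-1 = ~R). Expanding the columns R e_j ~R gives tr M = 4a^2 - 1 and, from the antisymmetric part, M21 - M12 = -4a*b12, M13 - M31 = 4a*b13, M32 - M23 = -4a*b23.
Here tr M = -69/169, so a^2 = (1 + tr M)/4 = 25/169 and a = ±5/13. Taking a = 5/13: M21 - M12 = 240/169, M13 - M31 = 0, M32 - M23 = 0, giving b12 = -12/13, b13 = 0, b23 = 0, i.e. R = 5/13 - 12/13*e12.
Its e12 coefficient is negative, so report the other preimage -R.
Answer: -5/13 + 12/13*e12. Sheet selection: the two-to-one cover makes ±R indistinguishable at the matrix level (trace -69/169), so uniqueness comes from the required sign on e12.


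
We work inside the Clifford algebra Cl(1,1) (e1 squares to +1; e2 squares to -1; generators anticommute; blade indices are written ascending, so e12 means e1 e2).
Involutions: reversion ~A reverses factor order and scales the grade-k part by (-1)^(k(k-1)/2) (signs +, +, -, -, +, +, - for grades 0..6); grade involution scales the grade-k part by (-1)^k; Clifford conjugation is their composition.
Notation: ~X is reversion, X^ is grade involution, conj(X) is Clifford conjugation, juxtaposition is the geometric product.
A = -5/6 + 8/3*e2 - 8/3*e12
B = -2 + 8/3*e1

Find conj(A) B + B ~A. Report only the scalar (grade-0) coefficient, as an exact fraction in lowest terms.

first term: 5/3 - 20/9*e1 - 16/9*e2 + 16/9*e12
second term: 5/3 - 20/9*e1 + 16/9*e2 + 16/9*e12
Answer: 10/3


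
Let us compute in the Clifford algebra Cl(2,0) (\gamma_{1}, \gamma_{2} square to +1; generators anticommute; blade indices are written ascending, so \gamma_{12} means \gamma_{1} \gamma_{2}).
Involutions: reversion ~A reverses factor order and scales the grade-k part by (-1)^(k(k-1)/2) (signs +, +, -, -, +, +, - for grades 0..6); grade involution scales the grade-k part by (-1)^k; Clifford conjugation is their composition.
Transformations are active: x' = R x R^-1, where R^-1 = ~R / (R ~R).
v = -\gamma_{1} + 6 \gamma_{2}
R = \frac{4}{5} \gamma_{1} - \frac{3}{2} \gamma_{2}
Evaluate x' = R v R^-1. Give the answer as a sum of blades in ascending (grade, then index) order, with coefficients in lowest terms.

~R = \frac{4}{5} \gamma_{1} - \frac{3}{2} \gamma_{2}, and R ~R = \frac{289}{100}, so R^-1 = ~R / (\frac{289}{100}).
R v = -\frac{49}{5} + \frac{33}{10} \gamma_{12}
Answer: -\frac{1279}{289} \gamma_{1} + \frac{1206}{289} \gamma_{2}


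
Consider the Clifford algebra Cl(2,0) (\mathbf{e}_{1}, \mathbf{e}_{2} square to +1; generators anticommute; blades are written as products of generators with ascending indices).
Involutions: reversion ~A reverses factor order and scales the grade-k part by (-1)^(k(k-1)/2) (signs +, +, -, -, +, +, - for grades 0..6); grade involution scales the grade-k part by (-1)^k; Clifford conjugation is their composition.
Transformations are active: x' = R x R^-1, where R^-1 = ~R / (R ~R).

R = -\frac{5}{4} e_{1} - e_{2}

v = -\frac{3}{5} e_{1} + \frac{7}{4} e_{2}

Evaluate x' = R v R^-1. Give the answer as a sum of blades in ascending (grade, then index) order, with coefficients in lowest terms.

~R = -\frac{5}{4} e_{1} - e_{2}, and R ~R = \frac{41}{16}, so R^-1 = ~R / (\frac{41}{16}).
R v = -1 - \frac{223}{80} e_{1} e_{2}
Answer: \frac{323}{205} e_{1} - \frac{159}{164} e_{2}


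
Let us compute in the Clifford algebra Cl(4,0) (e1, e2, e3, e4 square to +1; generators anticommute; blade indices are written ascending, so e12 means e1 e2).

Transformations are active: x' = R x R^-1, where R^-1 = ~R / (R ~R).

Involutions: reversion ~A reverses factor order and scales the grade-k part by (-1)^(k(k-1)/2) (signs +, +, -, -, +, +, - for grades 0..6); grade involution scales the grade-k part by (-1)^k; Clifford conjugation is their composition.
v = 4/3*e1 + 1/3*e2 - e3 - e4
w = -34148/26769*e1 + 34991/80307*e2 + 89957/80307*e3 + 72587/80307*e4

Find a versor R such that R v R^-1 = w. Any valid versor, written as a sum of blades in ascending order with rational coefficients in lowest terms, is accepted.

Since q(v) = q(w) = 35/9, the sum R = v + w = 1544/26769*e1 + 61760/80307*e2 + 9650/80307*e3 - 7720/80307*e4 does the job whenever invertible.
Answer: 1544/26769*e1 + 61760/80307*e2 + 9650/80307*e3 - 7720/80307*e4


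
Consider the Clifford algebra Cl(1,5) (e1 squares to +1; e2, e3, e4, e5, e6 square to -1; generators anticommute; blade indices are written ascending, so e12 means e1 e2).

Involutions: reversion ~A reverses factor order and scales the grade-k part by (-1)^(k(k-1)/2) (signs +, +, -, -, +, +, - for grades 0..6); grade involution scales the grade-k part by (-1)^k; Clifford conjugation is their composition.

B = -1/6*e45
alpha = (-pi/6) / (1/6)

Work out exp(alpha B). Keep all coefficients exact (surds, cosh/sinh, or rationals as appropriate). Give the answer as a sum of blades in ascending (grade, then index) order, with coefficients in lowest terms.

B^2 = (-1/6)^2*(e45)^2 = 1/36*(-1) = -1/36 (a basis 2-blade squares to minus the product of its generators' squares).
B^2 = -1/36 — since the square is negative, the closed form is circular: l = 1/6, alpha*l = -pi/6, so exp(alpha B) = cos(-pi/6) + (sin(-pi/6)/(1/6))*B = sqrt(3)/2 + (-3)*B.
Answer: sqrt(3)/2 + 1/2*e45


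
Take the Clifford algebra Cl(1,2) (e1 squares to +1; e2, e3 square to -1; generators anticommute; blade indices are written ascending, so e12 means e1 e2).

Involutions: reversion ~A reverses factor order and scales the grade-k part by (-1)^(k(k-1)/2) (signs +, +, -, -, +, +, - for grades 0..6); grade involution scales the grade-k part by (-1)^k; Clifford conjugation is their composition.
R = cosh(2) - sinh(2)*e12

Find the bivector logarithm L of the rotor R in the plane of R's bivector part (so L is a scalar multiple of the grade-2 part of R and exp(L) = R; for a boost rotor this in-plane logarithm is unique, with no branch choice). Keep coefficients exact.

The scalar part of R is cosh(2), which fixes the rapidity magnitude through cosh (cosh is even, so it cannot fix the sign — the bivector part carries that); dividing the bivector part by sinh of the rapidity gives the plane, and L = rapidity * plane, where the joint sign ambiguity of (rapidity, plane) cancels in the product.
Concretely: cosh(rapidity) = cosh(2) gives rapidity = ±2, and since rapidity/sinh(rapidity) is even the sign is immaterial: L = (rapidity/sinh(rapidity)) * <R>_2 = (2/sinh(2)) * <R>_2.
Answer: -2*e12


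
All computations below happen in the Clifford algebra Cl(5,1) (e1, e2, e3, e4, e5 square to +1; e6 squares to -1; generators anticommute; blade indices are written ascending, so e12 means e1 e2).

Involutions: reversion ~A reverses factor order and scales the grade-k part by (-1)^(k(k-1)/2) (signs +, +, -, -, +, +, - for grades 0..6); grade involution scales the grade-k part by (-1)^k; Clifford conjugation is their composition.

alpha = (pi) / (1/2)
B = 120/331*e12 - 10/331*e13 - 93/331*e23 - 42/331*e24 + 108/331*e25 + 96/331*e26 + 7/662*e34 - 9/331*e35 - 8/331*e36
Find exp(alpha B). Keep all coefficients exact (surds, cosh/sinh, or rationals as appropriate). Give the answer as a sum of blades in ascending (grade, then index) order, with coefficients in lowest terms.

B^2 term by term: the squares give (120/331)^2*(e12)^2 + (-10/331)^2*(e13)^2 + (-93/331)^2*(e23)^2 + (-42/331)^2*(e24)^2 + (108/331)^2*(e25)^2 + (96/331)^2*(e26)^2 + (7/662)^2*(e34)^2 + (-9/331)^2*(e35)^2 + (-8/331)^2*(e36)^2 = 14400/109561*(-1) + 100/109561*(-1) + 8649/109561*(-1) + 1764/109561*(-1) + 11664/109561*(-1) + 9216/109561*(+1) + 49/438244*(-1) + 81/109561*(-1) + 64/109561*(+1) = -1/4 (each basis 2-blade squares to minus the product of its generators' squares); cross terms between blades sharing an index anticommute and cancel; the commuting (index-disjoint) pairs give grade-4 terms 2*c*c'*(blade product), which cancel blade by blade — e1234: 840/109561 - 840/109561 = 0; e1235: -2160/109561 + 2160/109561 = 0; e1236: -1920/109561 + 1920/109561 = 0; e2345: -756/109561 + 756/109561 = 0; e2346: -672/109561 + 672/109561 = 0; e2356: 1728/109561 - 1728/109561 = 0 — confirming B is simple. So B^2 = -1/4.
B^2 = -1/4 — circular case — the even/odd split gives cos and sin: l = 1/2, alpha*l = pi, so exp(alpha B) = cos(pi) + (sin(pi)/(1/2))*B = -1 + (0)*B.
Answer: -1


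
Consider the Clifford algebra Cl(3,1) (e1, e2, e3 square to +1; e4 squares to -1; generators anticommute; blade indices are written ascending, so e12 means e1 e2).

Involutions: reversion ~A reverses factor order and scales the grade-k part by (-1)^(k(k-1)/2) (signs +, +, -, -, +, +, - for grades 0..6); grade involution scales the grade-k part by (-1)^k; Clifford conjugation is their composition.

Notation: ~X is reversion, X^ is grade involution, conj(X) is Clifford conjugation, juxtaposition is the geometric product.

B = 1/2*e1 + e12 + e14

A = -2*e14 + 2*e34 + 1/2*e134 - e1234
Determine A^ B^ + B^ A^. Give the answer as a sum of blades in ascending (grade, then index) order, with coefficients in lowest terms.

first term: -2 + 1/2*e3 - e4 - 2*e13 - e23 - 2*e24 + 5/4*e34 - e134 - e234 + 2*e1234
second term: -2 + 1/2*e3 + e4 + 2*e13 - e23 + 2*e24 + 5/4*e34 - e134 + e234 + 2*e1234
Answer: -4 + e3 - 2*e23 + 5/2*e34 - 2*e134 + 4*e1234


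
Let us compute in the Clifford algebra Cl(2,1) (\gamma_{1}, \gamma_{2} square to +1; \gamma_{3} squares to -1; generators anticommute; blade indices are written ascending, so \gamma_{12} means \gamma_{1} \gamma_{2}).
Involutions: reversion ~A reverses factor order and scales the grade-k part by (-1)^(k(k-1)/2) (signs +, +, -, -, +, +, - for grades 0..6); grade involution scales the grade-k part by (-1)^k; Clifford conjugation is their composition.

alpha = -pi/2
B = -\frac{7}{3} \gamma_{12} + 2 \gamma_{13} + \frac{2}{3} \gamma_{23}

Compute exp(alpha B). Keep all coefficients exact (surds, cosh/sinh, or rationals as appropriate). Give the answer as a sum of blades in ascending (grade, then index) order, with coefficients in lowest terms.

B^2 term by term: the squares give (-\frac{7}{3})^2*(\gamma_{12})^2 + (2)^2*(\gamma_{13})^2 + (\frac{2}{3})^2*(\gamma_{23})^2 = \frac{49}{9}*(-1) + 4*(+1) + \frac{4}{9}*(+1) = -1 (each basis 2-blade squares to minus the product of its generators' squares); cross terms between blades sharing an index anticommute and cancel. So B^2 = -1.
B^2 = -1 — circular case — the even/odd split gives cos and sin: l = 1, alpha*l = - \frac{\pi}{2}, so exp(alpha B) = cos(- \frac{\pi}{2}) + (sin(- \frac{\pi}{2})/1)*B = 0 + (-1)*B.
Answer: \frac{7}{3} \gamma_{12} - 2 \gamma_{13} - \frac{2}{3} \gamma_{23}


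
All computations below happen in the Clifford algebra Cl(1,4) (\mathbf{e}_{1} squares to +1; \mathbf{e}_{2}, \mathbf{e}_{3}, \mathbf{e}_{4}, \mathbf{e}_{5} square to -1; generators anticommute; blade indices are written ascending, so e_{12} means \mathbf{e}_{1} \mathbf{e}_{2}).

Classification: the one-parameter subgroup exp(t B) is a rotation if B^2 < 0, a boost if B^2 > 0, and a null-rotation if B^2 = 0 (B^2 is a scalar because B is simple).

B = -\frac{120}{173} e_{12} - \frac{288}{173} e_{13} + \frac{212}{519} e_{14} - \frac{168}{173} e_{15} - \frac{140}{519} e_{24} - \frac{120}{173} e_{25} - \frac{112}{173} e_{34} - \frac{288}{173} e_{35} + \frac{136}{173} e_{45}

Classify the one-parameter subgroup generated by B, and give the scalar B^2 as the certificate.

B^2 term by term: the squares give (-\frac{120}{173})^2*(e_{12})^2 + (-\frac{288}{173})^2*(e_{13})^2 + (\frac{212}{519})^2*(e_{14})^2 + (-\frac{168}{173})^2*(e_{15})^2 + (-\frac{140}{519})^2*(e_{24})^2 + (-\frac{120}{173})^2*(e_{25})^2 + (-\frac{112}{173})^2*(e_{34})^2 + (-\frac{288}{173})^2*(e_{35})^2 + (\frac{136}{173})^2*(e_{45})^2 = \frac{14400}{29929}*(+1) + \frac{82944}{29929}*(+1) + \frac{44944}{269361}*(+1) + \frac{28224}{29929}*(+1) + \frac{19600}{269361}*(-1) + \frac{14400}{29929}*(-1) + \frac{12544}{29929}*(-1) + \frac{82944}{29929}*(-1) + \frac{18496}{29929}*(-1) = 0 (each basis 2-blade squares to minus the product of its generators' squares); cross terms between blades sharing an index anticommute and cancel; the commuting (index-disjoint) pairs give grade-4 terms 2*c*c'*(blade product), which cancel blade by blade — e_{1234}: \frac{26880}{29929} - \frac{26880}{29929} = 0; e_{1235}: \frac{69120}{29929} - \frac{69120}{29929} = 0; e_{1245}: -\frac{32640}{29929} + \frac{16960}{29929} + \frac{15680}{29929} = 0; e_{1345}: -\frac{78336}{29929} + \frac{40704}{29929} + \frac{37632}{29929} = 0; e_{2345}: -\frac{26880}{29929} + \frac{26880}{29929} = 0 — confirming B is simple. So B^2 = 0.
Answer: null-rotation, certificate B^2 = 0. B^2 = 0 is basis-independent, so its sign is the whole story.


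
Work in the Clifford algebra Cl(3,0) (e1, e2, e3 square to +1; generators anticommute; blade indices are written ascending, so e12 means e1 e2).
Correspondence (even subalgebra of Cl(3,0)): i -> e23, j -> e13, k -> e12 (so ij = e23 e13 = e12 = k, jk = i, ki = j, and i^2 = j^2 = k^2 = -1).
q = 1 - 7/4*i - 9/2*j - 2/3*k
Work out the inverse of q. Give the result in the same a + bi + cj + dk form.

In blades: q = 1 - 2/3*e12 - 9/2*e13 - 7/4*e23.
With qbar = 1 + 2/3*e12 + 9/2*e13 + 7/4*e23 (scalar fixed, mapped units negated), q qbar = 3565/144 (the sum of squared coefficients), so q^-1 = qbar / (3565/144) = 144/3565 + 96/3565*e12 + 648/3565*e13 + 252/3565*e23; translating back:
Answer: 144/3565 + 252/3565*i + 648/3565*j + 96/3565*k


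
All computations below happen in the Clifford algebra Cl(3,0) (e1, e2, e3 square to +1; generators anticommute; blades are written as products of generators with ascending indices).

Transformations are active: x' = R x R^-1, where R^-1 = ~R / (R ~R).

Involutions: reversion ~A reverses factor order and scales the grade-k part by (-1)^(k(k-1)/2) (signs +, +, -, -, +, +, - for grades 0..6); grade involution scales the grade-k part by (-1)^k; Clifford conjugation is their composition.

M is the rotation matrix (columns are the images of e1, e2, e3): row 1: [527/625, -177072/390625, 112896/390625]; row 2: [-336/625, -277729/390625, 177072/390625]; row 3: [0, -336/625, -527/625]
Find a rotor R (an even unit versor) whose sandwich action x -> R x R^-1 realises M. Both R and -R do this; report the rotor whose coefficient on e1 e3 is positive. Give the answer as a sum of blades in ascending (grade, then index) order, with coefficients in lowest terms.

Method: write R = a + b12*e1 e2 + b13*e1 e3 + b23*e2 e3 with a^2 + b12^2 + b13^2 + b23^2 = 1 (so R^-1 = ~R). Expanding the columns R e_j ~R gives tr M = 4a^2 - 1 and, from the antisymmetric part, M21 - M12 = -4a*b12, M13 - M31 = 4a*b13, M32 - M23 = -4a*b23.
Here tr M = -277729/390625, so a^2 = (1 + tr M)/4 = 28224/390625 and a = ±168/625. Taking a = 168/625: M21 - M12 = -32928/390625, M13 - M31 = 112896/390625, M32 - M23 = -387072/390625, giving b12 = 49/625, b13 = 168/625, b23 = 576/625, i.e. R = 168/625 + 49/625*e1 e2 + 168/625*e1 e3 + 576/625*e2 e3.
Its e1 e3 coefficient is already positive.
Answer: 168/625 + 49/625*e1 e2 + 168/625*e1 e3 + 576/625*e2 e3. Recall the cover is two-to-one: with M of trace -277729/390625, both preimages act alike, and the stated e1 e3 sign chooses the sheet.


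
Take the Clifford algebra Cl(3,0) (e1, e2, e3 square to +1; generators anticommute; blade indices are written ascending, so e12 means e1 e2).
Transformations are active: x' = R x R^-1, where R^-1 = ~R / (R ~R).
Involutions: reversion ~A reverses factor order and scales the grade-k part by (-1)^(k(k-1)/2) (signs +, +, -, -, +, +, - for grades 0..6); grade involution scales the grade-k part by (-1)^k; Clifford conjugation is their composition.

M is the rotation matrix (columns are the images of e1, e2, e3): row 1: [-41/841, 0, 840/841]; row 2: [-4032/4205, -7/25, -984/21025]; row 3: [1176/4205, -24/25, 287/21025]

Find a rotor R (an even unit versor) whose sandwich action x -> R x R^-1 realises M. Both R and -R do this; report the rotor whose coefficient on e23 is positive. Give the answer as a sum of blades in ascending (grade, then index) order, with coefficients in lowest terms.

Method: write R = a + b12*e12 + b13*e13 + b23*e23 with a^2 + b12^2 + b13^2 + b23^2 = 1 (so R^-1 = ~R). Expanding the columns R e_j ~R gives tr M = 4a^2 - 1 and, from the antisymmetric part, M21 - M12 = -4a*b12, M13 - M31 = 4a*b13, M32 - M23 = -4a*b23.
Here tr M = -265/841, so a^2 = (1 + tr M)/4 = 144/841 and a = ±12/29. Taking a = 12/29: M21 - M12 = -4032/4205, M13 - M31 = 3024/4205, M32 - M23 = -768/841, giving b12 = 84/145, b13 = 63/145, b23 = 16/29, i.e. R = 12/29 + 84/145*e12 + 63/145*e13 + 16/29*e23.
Its e23 coefficient is already positive.
Answer: 12/29 + 84/145*e12 + 63/145*e13 + 16/29*e23. Key observation: the double cover Spin(3) -> SO(3) sends R and -R to the same matrix (trace -265/841 here), so the stated sign of the e23 coefficient is what selects one sheet.


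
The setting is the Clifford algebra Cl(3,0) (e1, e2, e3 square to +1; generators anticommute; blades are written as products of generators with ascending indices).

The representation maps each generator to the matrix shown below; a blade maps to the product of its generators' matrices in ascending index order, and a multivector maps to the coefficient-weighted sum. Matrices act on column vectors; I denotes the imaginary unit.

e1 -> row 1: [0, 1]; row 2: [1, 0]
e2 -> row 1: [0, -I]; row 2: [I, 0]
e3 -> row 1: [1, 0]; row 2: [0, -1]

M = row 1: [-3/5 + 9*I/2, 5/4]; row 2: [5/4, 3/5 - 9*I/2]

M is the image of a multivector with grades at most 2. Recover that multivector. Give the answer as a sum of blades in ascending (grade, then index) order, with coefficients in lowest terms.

Method: 1, rho(e1), rho(e2), rho(e3) form a trace-orthogonal basis of the 2x2 complex matrices (tr(X Y) = 2 if X = Y, else 0), so M = m0*1 + m1*rho(e1) + m2*rho(e2) + m3*rho(e3) with m0 = tr(M)/2 = 0, m1 = tr(M rho(e1))/2 = 5/4, m2 = tr(M rho(e2))/2 = 0, m3 = tr(M rho(e3))/2 = -3/5 + 9*I/2.
Multiplying table entries, the bivector images are rho(e1 e2) = I*rho(e3), rho(e1 e3) = -I*rho(e2), rho(e2 e3) = I*rho(e1); with real blade coefficients the real parts of m0..m3 are the coefficients of 1, e1, e2, e3 and the imaginary parts give the bivectors (e2 e3: Im m1, e1 e3: -Im m2, e1 e2: Im m3).
Answer: 5/4*e1 - 3/5*e3 + 9/2*e1 e2


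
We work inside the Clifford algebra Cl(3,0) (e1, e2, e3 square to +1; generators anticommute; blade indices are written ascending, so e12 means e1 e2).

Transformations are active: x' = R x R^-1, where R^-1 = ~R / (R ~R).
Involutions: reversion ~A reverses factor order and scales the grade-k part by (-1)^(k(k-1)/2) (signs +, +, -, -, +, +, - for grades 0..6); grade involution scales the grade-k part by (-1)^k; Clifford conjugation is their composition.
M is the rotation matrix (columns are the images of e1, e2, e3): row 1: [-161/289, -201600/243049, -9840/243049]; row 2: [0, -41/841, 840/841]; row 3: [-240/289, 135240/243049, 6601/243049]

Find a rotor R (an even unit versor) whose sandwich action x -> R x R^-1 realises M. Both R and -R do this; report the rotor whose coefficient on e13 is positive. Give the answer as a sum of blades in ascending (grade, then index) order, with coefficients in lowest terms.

Method: write R = a + b12*e12 + b13*e13 + b23*e23 with a^2 + b12^2 + b13^2 + b23^2 = 1 (so R^-1 = ~R). Expanding the columns R e_j ~R gives tr M = 4a^2 - 1 and, from the antisymmetric part, M21 - M12 = -4a*b12, M13 - M31 = 4a*b13, M32 - M23 = -4a*b23.
Here tr M = -140649/243049, so a^2 = (1 + tr M)/4 = 25600/243049 and a = ±160/493. Taking a = 160/493: M21 - M12 = 201600/243049, M13 - M31 = 192000/243049, M32 - M23 = -107520/243049, giving b12 = -315/493, b13 = 300/493, b23 = 168/493, i.e. R = 160/493 - 315/493*e12 + 300/493*e13 + 168/493*e23.
Its e13 coefficient is already positive.
Answer: 160/493 - 315/493*e12 + 300/493*e13 + 168/493*e23. Key observation: the double cover Spin(3) -> SO(3) sends R and -R to the same matrix (trace -140649/243049 here), so the stated sign of the e13 coefficient is what selects one sheet.


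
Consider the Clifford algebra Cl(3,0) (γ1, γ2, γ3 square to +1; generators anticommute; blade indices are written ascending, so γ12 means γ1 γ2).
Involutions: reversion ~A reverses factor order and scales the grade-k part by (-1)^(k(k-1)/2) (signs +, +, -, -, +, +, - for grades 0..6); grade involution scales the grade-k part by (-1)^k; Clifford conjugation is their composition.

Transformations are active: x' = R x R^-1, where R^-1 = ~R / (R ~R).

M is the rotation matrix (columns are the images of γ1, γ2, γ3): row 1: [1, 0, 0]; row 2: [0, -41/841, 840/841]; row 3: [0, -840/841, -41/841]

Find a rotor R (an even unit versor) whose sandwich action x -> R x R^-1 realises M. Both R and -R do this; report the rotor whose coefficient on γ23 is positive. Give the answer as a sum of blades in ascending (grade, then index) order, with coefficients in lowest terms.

Method: write R = a + b12*γ12 + b13*γ13 + b23*γ23 with a^2 + b12^2 + b13^2 + b23^2 = 1 (so R^-1 = ~R). Expanding the columns R e_j ~R gives tr M = 4a^2 - 1 and, from the antisymmetric part, M21 - M12 = -4a*b12, M13 - M31 = 4a*b13, M32 - M23 = -4a*b23.
Here tr M = 759/841, so a^2 = (1 + tr M)/4 = 400/841 and a = ±20/29. Taking a = 20/29: M21 - M12 = 0, M13 - M31 = 0, M32 - M23 = -1680/841, giving b12 = 0, b13 = 0, b23 = 21/29, i.e. R = 20/29 + 21/29*γ23.
Its γ23 coefficient is already positive.
Answer: 20/29 + 21/29*γ23. Note: both R and -R realise this M (trace 759/841); the covering map identifies them, and the γ23-coefficient sign is the tie-breaker.


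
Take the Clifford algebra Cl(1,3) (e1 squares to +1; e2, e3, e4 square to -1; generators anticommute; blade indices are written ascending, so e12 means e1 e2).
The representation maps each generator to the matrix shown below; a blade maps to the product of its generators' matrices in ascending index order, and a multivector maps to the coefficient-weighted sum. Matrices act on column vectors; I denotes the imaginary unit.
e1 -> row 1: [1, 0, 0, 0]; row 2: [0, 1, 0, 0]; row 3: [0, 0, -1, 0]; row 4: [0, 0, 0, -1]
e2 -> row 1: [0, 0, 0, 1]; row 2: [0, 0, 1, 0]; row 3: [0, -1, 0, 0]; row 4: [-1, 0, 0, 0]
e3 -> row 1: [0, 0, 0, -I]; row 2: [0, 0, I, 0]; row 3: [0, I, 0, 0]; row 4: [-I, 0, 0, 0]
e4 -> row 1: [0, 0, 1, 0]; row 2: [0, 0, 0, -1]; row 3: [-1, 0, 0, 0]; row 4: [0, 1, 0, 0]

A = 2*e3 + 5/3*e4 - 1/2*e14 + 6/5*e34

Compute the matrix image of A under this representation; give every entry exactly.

Bivector images (products of the table entries): rho(e14) = rho(e1)rho(e4) = row 1: [0, 0, 1, 0]; row 2: [0, 0, 0, -1]; row 3: [1, 0, 0, 0]; row 4: [0, -1, 0, 0]; rho(e34) = rho(e3)rho(e4) = row 1: [0, -I, 0, 0]; row 2: [-I, 0, 0, 0]; row 3: [0, 0, 0, -I]; row 4: [0, 0, -I, 0].
M = (2)*rho(e3) + (5/3)*rho(e4) + (-1/2)*rho(e14) + (6/5)*rho(e34), summed entrywise:
Answer: row 1: [0, -6*I/5, 7/6, -2*I]; row 2: [-6*I/5, 0, 2*I, -7/6]; row 3: [-13/6, 2*I, 0, -6*I/5]; row 4: [-2*I, 13/6, -6*I/5, 0]


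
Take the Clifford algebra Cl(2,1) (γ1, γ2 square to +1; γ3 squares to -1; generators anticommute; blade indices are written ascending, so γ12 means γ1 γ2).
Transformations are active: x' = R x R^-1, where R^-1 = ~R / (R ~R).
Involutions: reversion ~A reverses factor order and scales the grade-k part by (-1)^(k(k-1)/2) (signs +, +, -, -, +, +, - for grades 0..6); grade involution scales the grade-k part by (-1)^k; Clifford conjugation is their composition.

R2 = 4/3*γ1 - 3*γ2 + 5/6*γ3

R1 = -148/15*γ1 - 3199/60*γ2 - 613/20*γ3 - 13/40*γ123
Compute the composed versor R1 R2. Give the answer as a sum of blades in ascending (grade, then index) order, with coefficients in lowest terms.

Distribute over the terms of R2 (each basis-blade product reordered to ascending indices, repeated generators contracted through their squares):
R1 (4/3*γ1) = -592/45 + 3199/45*γ12 + 613/15*γ13 - 13/30*γ23
R1 (-3*γ2) = 3199/20 + 148/5*γ12 - 39/40*γ13 - 1839/20*γ23
R1 (5/6*γ3) = 613/24 + 13/48*γ12 - 74/9*γ13 - 3199/72*γ23
Summing the partial products and collecting blades:
Answer: 62041/360 + 72691/720*γ12 + 11401/360*γ13 - 49253/360*γ23


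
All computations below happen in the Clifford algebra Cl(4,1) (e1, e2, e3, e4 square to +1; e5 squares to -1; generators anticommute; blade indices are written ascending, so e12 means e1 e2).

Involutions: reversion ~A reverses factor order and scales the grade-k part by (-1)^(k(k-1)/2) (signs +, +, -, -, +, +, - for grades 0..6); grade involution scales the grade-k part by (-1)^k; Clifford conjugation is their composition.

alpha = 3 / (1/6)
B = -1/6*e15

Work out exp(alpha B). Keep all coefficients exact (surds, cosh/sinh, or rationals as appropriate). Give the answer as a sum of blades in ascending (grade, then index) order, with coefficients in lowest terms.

B^2 = (-1/6)^2*(e15)^2 = 1/36*(+1) = 1/36 (a basis 2-blade squares to minus the product of its generators' squares).
B^2 = 1/36 — a positive square means the series sums to a boost: l = 1/6, alpha*l = 3, so exp(alpha B) = cosh(3) + (sinh(3)/(1/6))*B = cosh(3) + (6*sinh(3))*B.
Answer: cosh(3) - sinh(3)*e15


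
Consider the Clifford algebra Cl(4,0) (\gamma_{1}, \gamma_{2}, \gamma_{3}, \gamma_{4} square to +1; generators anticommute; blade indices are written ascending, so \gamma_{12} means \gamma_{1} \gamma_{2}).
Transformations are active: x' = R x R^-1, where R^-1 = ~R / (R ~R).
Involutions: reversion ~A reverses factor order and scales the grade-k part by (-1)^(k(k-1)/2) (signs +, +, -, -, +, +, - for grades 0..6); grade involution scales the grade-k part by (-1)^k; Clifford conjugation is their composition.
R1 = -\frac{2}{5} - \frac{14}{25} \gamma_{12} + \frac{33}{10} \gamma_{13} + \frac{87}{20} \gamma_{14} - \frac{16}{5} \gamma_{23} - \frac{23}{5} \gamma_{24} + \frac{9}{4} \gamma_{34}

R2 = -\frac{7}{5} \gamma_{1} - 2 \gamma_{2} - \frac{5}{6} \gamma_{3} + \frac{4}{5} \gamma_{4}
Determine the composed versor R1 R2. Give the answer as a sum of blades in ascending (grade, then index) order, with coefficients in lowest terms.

Distribute over the terms of R2 (each basis-blade product reordered to ascending indices, repeated generators contracted through their squares):
R1 (-\frac{7}{5} \gamma_{1}) = \frac{14}{25} \gamma_{1} - \frac{98}{125} \gamma_{2} + \frac{231}{50} \gamma_{3} + \frac{609}{100} \gamma_{4} + \frac{112}{25} \gamma_{123} + \frac{161}{25} \gamma_{124} - \frac{63}{20} \gamma_{134}
R1 (-2 \gamma_{2}) = \frac{28}{25} \gamma_{1} + \frac{4}{5} \gamma_{2} - \frac{32}{5} \gamma_{3} - \frac{46}{5} \gamma_{4} + \frac{33}{5} \gamma_{123} + \frac{87}{10} \gamma_{124} - \frac{9}{2} \gamma_{234}
R1 (-\frac{5}{6} \gamma_{3}) = -\frac{11}{4} \gamma_{1} + \frac{8}{3} \gamma_{2} + \frac{1}{3} \gamma_{3} + \frac{15}{8} \gamma_{4} + \frac{7}{15} \gamma_{123} + \frac{29}{8} \gamma_{134} - \frac{23}{6} \gamma_{234}
R1 (\frac{4}{5} \gamma_{4}) = \frac{87}{25} \gamma_{1} - \frac{92}{25} \gamma_{2} + \frac{9}{5} \gamma_{3} - \frac{8}{25} \gamma_{4} - \frac{56}{125} \gamma_{124} + \frac{66}{25} \gamma_{134} - \frac{64}{25} \gamma_{234}
Summing the partial products and collecting blades:
Answer: \frac{241}{100} \gamma_{1} - \frac{374}{375} \gamma_{2} + \frac{53}{150} \gamma_{3} - \frac{311}{200} \gamma_{4} + \frac{866}{75} \gamma_{123} + \frac{3673}{250} \gamma_{124} + \frac{623}{200} \gamma_{134} - \frac{817}{75} \gamma_{234}


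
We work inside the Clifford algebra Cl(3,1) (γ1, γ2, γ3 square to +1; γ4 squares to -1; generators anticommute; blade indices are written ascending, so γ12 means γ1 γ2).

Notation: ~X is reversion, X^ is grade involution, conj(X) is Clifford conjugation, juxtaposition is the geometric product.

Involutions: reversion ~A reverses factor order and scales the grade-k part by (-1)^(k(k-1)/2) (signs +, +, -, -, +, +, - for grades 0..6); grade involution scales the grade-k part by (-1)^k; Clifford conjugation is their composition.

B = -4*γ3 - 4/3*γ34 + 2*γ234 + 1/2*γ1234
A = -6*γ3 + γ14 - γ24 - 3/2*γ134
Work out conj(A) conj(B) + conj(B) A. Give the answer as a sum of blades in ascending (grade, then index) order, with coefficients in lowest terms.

first term: 24 - 2*γ1 - 3/4*γ2 - 2*γ3 + 8*γ4 - 3*γ12 - 11/6*γ13 + 6*γ14 + 5/6*γ23 - 12*γ24 + 2*γ123 + 3*γ124 + 4*γ134 - 4*γ234
second term: -24 - 2*γ1 + 3/4*γ2 + 2*γ3 + 8*γ4 + 3*γ12 - 5/6*γ13 + 6*γ14 + 11/6*γ23 + 12*γ24 + 2*γ123 + 3*γ124 - 4*γ134 + 4*γ234
Answer: -4*γ1 + 16*γ4 - 8/3*γ13 + 12*γ14 + 8/3*γ23 + 4*γ123 + 6*γ124


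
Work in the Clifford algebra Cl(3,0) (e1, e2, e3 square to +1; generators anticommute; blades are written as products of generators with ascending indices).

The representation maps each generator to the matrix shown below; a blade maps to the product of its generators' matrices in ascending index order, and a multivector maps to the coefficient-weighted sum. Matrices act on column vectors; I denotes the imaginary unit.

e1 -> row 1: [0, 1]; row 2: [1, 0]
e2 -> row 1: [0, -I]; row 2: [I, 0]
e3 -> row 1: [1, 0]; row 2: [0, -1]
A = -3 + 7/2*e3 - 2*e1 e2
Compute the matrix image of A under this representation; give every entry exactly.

Bivector images (products of the table entries): rho(e1 e2) = rho(e1)rho(e2) = row 1: [I, 0]; row 2: [0, -I].
M = (-3)*1 + (7/2)*rho(e3) + (-2)*rho(e1 e2), summed entrywise (1 is the identity matrix):
Answer: row 1: [1/2 - 2*I, 0]; row 2: [0, -13/2 + 2*I]


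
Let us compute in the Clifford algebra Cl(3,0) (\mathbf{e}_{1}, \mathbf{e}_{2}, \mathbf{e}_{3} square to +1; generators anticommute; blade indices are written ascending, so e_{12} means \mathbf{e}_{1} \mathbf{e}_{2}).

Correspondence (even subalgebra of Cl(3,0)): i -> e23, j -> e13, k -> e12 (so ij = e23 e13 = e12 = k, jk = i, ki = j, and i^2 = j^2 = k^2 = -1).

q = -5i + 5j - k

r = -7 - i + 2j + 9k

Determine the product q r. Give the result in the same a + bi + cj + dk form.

In blades: q = -e_{12} + 5 e_{13} - 5 e_{23}, r = -7 + 9 e_{12} + 2 e_{13} - e_{23}.
Distribute q over r term by term (generator squares from the signature, products reordered to ascending indices): (-e_{12})*r = 9 + 7 e_{12} + e_{13} + 2 e_{23}; (5 e_{13})*r = -10 + 5 e_{12} - 35 e_{13} + 45 e_{23}; (-5 e_{23})*r = -5 - 10 e_{12} + 45 e_{13} + 35 e_{23}.
Sum: -6 + 2 e_{12} + 11 e_{13} + 82 e_{23}; translating back through the correspondence:
Answer: -6 + 82i + 11j + 2k


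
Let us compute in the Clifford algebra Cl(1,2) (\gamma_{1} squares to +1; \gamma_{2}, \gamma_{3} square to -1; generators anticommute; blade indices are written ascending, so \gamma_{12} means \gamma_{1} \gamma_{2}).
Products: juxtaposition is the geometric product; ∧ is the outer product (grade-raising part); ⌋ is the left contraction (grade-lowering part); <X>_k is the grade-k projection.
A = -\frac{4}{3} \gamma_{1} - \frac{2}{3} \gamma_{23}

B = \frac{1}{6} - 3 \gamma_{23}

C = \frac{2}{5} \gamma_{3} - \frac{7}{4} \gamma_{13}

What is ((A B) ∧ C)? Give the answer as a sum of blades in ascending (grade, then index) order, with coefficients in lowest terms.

step 1: -2 - \frac{2}{9} \gamma_{1} - \frac{1}{9} \gamma_{23} + 4 \gamma_{123}
step 2: -\frac{4}{5} \gamma_{3} + \frac{307}{90} \gamma_{13}
Answer: -\frac{4}{5} \gamma_{3} + \frac{307}{90} \gamma_{13}


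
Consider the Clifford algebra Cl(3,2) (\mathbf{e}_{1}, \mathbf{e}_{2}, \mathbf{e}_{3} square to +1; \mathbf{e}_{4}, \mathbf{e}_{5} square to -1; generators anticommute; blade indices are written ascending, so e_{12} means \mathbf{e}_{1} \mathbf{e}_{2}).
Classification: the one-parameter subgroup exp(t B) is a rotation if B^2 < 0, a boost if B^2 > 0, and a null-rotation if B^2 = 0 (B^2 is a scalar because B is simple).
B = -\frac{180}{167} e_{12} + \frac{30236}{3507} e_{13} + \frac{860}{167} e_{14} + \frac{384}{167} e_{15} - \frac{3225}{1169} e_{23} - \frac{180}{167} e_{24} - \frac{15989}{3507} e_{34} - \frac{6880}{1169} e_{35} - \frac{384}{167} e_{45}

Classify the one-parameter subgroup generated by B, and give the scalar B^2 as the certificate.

B^2 term by term: the squares give (-\frac{180}{167})^2*(e_{12})^2 + (\frac{30236}{3507})^2*(e_{13})^2 + (\frac{860}{167})^2*(e_{14})^2 + (\frac{384}{167})^2*(e_{15})^2 + (-\frac{3225}{1169})^2*(e_{23})^2 + (-\frac{180}{167})^2*(e_{24})^2 + (-\frac{15989}{3507})^2*(e_{34})^2 + (-\frac{6880}{1169})^2*(e_{35})^2 + (-\frac{384}{167})^2*(e_{45})^2 = \frac{32400}{27889}*(-1) + \frac{914215696}{12299049}*(-1) + \frac{739600}{27889}*(+1) + \frac{147456}{27889}*(+1) + \frac{10400625}{1366561}*(-1) + \frac{32400}{27889}*(+1) + \frac{255648121}{12299049}*(+1) + \frac{47334400}{1366561}*(+1) + \frac{147456}{27889}*(-1) = 0 (each basis 2-blade squares to minus the product of its generators' squares); cross terms between blades sharing an index anticommute and cancel; the commuting (index-disjoint) pairs give grade-4 terms 2*c*c'*(blade product), which cancel blade by blade — e_{1234}: \frac{1918680}{195223} + \frac{3628320}{195223} - \frac{5547000}{195223} = 0; e_{1235}: \frac{2476800}{195223} - \frac{2476800}{195223} = 0; e_{1245}: \frac{138240}{27889} - \frac{138240}{27889} = 0; e_{1345}: -\frac{7740416}{195223} + \frac{11833600}{195223} - \frac{4093184}{195223} = 0; e_{2345}: \frac{2476800}{195223} - \frac{2476800}{195223} = 0 — confirming B is simple. So B^2 = 0.
Answer: null-rotation, certificate B^2 = 0. The class reads off the invariant scalar 0 directly.


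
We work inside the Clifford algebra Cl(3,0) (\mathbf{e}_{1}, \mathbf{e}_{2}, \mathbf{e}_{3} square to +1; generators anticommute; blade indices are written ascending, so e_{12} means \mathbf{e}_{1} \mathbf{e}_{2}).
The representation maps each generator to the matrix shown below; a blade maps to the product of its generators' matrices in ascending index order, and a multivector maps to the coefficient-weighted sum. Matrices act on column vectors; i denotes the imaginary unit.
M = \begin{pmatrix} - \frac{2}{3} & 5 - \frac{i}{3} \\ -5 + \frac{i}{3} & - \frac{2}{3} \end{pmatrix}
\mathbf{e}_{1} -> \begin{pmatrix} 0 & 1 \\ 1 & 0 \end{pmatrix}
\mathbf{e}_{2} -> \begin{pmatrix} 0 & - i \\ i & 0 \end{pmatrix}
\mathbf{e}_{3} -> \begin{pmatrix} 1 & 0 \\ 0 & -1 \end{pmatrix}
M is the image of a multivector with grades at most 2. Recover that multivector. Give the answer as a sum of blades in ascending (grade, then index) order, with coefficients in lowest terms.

Method: 1, rho(e_{1}), rho(e_{2}), rho(e_{3}) form a trace-orthogonal basis of the 2x2 complex matrices (tr(X Y) = 2 if X = Y, else 0), so M = m0*1 + m1*rho(e_{1}) + m2*rho(e_{2}) + m3*rho(e_{3}) with m0 = tr(M)/2 = - \frac{2}{3}, m1 = tr(M rho(e_{1}))/2 = 0, m2 = tr(M rho(e_{2}))/2 = \frac{1}{3} + 5 i, m3 = tr(M rho(e_{3}))/2 = 0.
Multiplying table entries, the bivector images are rho(e_{12}) = i*rho(e_{3}), rho(e_{13}) = -i*rho(e_{2}), rho(e_{23}) = i*rho(e_{1}); with real blade coefficients the real parts of m0..m3 are the coefficients of 1, e_{1}, e_{2}, e_{3} and the imaginary parts give the bivectors (e_{23}: Im m1, e_{13}: -Im m2, e_{12}: Im m3).
Answer: -\frac{2}{3} + \frac{1}{3} e_{2} - 5 e_{13}


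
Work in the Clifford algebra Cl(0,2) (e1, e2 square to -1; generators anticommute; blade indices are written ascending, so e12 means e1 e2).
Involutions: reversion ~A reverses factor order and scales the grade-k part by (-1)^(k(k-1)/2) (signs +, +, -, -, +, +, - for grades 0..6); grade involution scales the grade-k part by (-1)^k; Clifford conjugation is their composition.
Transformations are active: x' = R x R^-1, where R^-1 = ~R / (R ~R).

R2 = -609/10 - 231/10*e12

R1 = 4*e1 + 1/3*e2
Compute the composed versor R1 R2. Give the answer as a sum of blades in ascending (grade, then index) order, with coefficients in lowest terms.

Distribute over the terms of R1 (each basis-blade product reordered to ascending indices, repeated generators contracted through their squares):
(4*e1) R2 = -1218/5*e1 + 462/5*e2
(1/3*e2) R2 = -77/10*e1 - 203/10*e2
Summing the partial products and collecting blades:
Answer: -2513/10*e1 + 721/10*e2


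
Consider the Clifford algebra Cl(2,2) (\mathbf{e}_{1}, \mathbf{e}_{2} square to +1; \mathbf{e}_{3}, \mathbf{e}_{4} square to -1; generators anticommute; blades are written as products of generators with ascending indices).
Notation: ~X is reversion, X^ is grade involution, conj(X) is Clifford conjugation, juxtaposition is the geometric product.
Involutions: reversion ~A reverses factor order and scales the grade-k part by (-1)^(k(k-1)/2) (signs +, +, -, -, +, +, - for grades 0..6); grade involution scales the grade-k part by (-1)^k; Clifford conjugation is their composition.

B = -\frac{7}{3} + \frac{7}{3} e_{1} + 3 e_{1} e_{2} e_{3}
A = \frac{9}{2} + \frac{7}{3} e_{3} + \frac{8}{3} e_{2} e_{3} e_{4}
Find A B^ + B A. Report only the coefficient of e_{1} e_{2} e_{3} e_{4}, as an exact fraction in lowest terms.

first term: -\frac{21}{2} - \frac{21}{2} e_{1} - \frac{49}{9} e_{3} + 7 e_{1} e_{2} + \frac{49}{9} e_{1} e_{3} + 8 e_{1} e_{4} - \frac{27}{2} e_{1} e_{2} e_{3} - \frac{56}{9} e_{2} e_{3} e_{4} + \frac{56}{9} e_{1} e_{2} e_{3} e_{4}
second term: -\frac{21}{2} + \frac{21}{2} e_{1} - \frac{49}{9} e_{3} - 7 e_{1} e_{2} + \frac{49}{9} e_{1} e_{3} + 8 e_{1} e_{4} + \frac{27}{2} e_{1} e_{2} e_{3} - \frac{56}{9} e_{2} e_{3} e_{4} + \frac{56}{9} e_{1} e_{2} e_{3} e_{4}
Answer: \frac{112}{9}


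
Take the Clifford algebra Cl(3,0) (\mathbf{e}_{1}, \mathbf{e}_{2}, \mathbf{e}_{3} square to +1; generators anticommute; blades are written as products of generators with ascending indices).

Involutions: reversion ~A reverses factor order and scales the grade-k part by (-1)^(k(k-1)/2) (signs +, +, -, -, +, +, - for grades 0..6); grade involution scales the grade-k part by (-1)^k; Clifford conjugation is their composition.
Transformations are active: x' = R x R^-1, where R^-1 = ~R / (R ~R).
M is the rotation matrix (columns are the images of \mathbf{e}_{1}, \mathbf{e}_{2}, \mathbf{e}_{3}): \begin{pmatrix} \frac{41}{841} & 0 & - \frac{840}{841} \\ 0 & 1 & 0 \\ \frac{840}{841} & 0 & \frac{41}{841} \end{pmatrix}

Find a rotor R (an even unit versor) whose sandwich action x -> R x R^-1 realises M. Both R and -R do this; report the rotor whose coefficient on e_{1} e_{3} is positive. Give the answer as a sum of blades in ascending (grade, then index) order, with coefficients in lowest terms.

Method: write R = a + b12*e_{1} e_{2} + b13*e_{1} e_{3} + b23*e_{2} e_{3} with a^2 + b12^2 + b13^2 + b23^2 = 1 (so R^-1 = ~R). Expanding the columns R e_j ~R gives tr M = 4a^2 - 1 and, from the antisymmetric part, M21 - M12 = -4a*b12, M13 - M31 = 4a*b13, M32 - M23 = -4a*b23.
Here tr M = \frac{923}{841}, so a^2 = (1 + tr M)/4 = \frac{441}{841} and a = ±\frac{21}{29}. Taking a = \frac{21}{29}: M21 - M12 = 0, M13 - M31 = -\frac{1680}{841}, M32 - M23 = 0, giving b12 = 0, b13 = -\frac{20}{29}, b23 = 0, i.e. R = \frac{21}{29} - \frac{20}{29} e_{1} e_{3}.
Its e_{1} e_{3} coefficient is negative, so report the other preimage -R.
Answer: -\frac{21}{29} + \frac{20}{29} e_{1} e_{3}. Uniqueness: Spin(3) -> SO(3) maps R and -R to the same rotation of trace \frac{923}{841}; fixing the sign of the e_{1} e_{3} coefficient removes the ambiguity.


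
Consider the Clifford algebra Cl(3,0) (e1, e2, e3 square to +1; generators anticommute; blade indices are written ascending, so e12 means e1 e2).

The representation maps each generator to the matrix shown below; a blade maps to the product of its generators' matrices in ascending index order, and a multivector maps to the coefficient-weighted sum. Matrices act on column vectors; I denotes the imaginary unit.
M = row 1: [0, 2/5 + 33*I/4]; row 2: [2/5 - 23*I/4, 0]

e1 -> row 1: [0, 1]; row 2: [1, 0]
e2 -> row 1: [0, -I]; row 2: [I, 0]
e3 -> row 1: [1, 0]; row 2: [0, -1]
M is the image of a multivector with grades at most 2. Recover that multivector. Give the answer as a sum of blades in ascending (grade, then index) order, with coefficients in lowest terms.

Method: 1, rho(e1), rho(e2), rho(e3) form a trace-orthogonal basis of the 2x2 complex matrices (tr(X Y) = 2 if X = Y, else 0), so M = m0*1 + m1*rho(e1) + m2*rho(e2) + m3*rho(e3) with m0 = tr(M)/2 = 0, m1 = tr(M rho(e1))/2 = 2/5 + 5*I/4, m2 = tr(M rho(e2))/2 = -7, m3 = tr(M rho(e3))/2 = 0.
Multiplying table entries, the bivector images are rho(e12) = I*rho(e3), rho(e13) = -I*rho(e2), rho(e23) = I*rho(e1); with real blade coefficients the real parts of m0..m3 are the coefficients of 1, e1, e2, e3 and the imaginary parts give the bivectors (e23: Im m1, e13: -Im m2, e12: Im m3).
Answer: 2/5*e1 - 7*e2 + 5/4*e23
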